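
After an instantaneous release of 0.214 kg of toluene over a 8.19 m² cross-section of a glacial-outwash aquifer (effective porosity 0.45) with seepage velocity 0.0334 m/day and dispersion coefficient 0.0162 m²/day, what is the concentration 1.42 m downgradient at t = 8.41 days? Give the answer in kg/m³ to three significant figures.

For an instantaneous plane source, C(x,t) = M/(n_e·A·√(4πDt)) · exp(−(x−vt)²/(4Dt)), with n_e·A the pore (flow) area.
Plume center vt = 0.0334 × 8.41 = 0.280894 m, so the well at 1.42 m is 1.139106 m downgradient of the peak.
√(4πDt) = 1.308 m, giving peak height M/(n_e·A·√(4πDt)) = 0.214/(0.45 × 8.19 × 1.308) = 0.04439 kg/m³.
(x−vt)²/(4Dt) = (1.139106)²/(4 × 0.0162 × 8.41) = 2.381; exp(−2.381) = 0.09246.
C = 0.04439 × 0.09246 = 0.00410 kg/m³.

0.00410 kg/m³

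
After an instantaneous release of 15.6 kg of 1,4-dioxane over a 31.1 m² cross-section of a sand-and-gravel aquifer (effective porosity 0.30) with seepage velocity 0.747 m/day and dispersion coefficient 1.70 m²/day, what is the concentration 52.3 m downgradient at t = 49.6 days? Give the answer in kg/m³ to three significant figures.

0.0258 kg/m³

For an instantaneous plane source, C(x,t) = M/(n_e·A·√(4πDt)) · exp(−(x−vt)²/(4Dt)), with n_e·A the pore (flow) area.
Plume center vt = 0.747 × 49.6 = 37.0512 m, so the well at 52.3 m is 15.2488 m downgradient of the peak.
√(4πDt) = 32.55 m, giving peak height M/(n_e·A·√(4πDt)) = 15.6/(0.30 × 31.1 × 32.55) = 0.05137 kg/m³.
(x−vt)²/(4Dt) = (15.2488)²/(4 × 1.70 × 49.6) = 0.6894; exp(−0.6894) = 0.5019.
C = 0.05137 × 0.5019 = 0.0258 kg/m³.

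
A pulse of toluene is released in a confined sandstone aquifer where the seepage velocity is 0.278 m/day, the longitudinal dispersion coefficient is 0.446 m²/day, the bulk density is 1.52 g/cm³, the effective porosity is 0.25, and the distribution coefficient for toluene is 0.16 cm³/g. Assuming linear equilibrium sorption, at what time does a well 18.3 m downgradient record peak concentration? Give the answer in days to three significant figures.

Retardation factor R = 1 + ρ_b·K_d/n = 1 + 1.52 × 0.16/0.25 = 1.973.
Sorption retards both mechanisms: v_R = v/R = 0.1409 m/day, D_R = D/R = 0.2261 m²/day.
Peak time from v_R²t² + 2D_R t − x² = 0: t = (√(D_R² + v_R²x²) − D_R)/v_R².
√(D_R² + v_R²x²) = √(0.2261² + 0.1409² × 18.3²) = 2.588; v_R² = 0.01985.
t = (2.588 − 0.2261)/0.01985 = 119 days.

119 days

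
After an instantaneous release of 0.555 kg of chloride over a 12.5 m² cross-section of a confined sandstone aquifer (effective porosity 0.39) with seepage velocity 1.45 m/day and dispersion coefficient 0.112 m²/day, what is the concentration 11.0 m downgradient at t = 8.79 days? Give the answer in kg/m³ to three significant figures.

For an instantaneous plane source, C(x,t) = M/(n_e·A·√(4πDt)) · exp(−(x−vt)²/(4Dt)), with n_e·A the pore (flow) area.
Plume center vt = 1.45 × 8.79 = 12.7455 m, so the well at 11.0 m is 1.7455 m upgradient of the peak.
√(4πDt) = 3.517 m, giving peak height M/(n_e·A·√(4πDt)) = 0.555/(0.39 × 12.5 × 3.517) = 0.03237 kg/m³.
(x−vt)²/(4Dt) = (-1.7455)²/(4 × 0.112 × 8.79) = 0.7737; exp(−0.7737) = 0.4613.
C = 0.03237 × 0.4613 = 0.0149 kg/m³.

0.0149 kg/m³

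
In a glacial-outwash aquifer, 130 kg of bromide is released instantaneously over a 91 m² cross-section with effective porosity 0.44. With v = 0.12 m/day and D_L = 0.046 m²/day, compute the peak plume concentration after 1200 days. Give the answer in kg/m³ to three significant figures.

0.123 kg/m³

The peak of an instantaneous 1D plume sits at x = vt; there the Gaussian factor is 1 and C_max = M/(n_e·A·√(4πDt)), where n_e·A is the pore area the mass is dissolved in.
√(4πDt) = √(4π × 0.046 × 1200) = 26.34 m, so C_max = 130/(0.44 × 91 × 26.34) = 0.123 kg/m³.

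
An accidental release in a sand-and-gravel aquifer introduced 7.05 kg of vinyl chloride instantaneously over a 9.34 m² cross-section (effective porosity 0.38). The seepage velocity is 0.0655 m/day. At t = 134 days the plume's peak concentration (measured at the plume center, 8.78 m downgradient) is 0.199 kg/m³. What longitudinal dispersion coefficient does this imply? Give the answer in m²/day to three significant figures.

At the plume center C_max = M/(n_e·A·√(4πDt)), so D = M²/(4πt·(n_e·A·C_max)²).
n_e·A·C_max = 0.38 × 9.34 × 0.199 = 0.7063 kg/m.
D = 7.05²/(4π × 134 × 0.7063²) = 0.0592 m²/day.

0.0592 m²/day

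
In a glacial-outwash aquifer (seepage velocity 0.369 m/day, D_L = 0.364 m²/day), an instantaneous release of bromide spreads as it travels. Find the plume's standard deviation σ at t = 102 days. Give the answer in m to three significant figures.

Dispersive spreading gives a Gaussian with σ² = 2Dt; advection only shifts the center.
σ = √(2 × 0.364 × 102) = 8.62 m.

8.62 m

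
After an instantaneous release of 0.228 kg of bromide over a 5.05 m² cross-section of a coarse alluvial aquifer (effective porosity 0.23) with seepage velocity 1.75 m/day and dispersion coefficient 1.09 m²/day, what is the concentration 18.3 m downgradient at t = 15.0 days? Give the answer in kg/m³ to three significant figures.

For an instantaneous plane source, C(x,t) = M/(n_e·A·√(4πDt)) · exp(−(x−vt)²/(4Dt)), with n_e·A the pore (flow) area.
Plume center vt = 1.75 × 15.0 = 26.25 m, so the well at 18.3 m is 7.95 m upgradient of the peak.
√(4πDt) = 14.33 m, giving peak height M/(n_e·A·√(4πDt)) = 0.228/(0.23 × 5.05 × 14.33) = 0.01370 kg/m³.
(x−vt)²/(4Dt) = (-7.95)²/(4 × 1.09 × 15.0) = 0.9664; exp(−0.9664) = 0.3805.
C = 0.01370 × 0.3805 = 0.00521 kg/m³.

0.00521 kg/m³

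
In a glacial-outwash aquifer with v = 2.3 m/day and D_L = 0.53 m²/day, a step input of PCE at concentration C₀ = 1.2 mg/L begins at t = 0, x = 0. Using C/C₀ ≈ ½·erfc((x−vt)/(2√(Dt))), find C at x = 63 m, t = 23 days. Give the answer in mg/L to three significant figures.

0.0245 mg/L

For a continuous step input, C/C₀ ≈ ½·erfc((x−vt)/(2√(Dt))).
vt = 2.3 × 23 = 52.9 m and 2√(Dt) = 2√(0.53 × 23) = 6.983 m.
Argument (x−vt)/(2√(Dt)) = (63 − 52.9)/6.983 = 1.446; ½·erfc(1.446) = 0.02043.
C = 1.2 × 0.02043 = 0.0245 mg/L.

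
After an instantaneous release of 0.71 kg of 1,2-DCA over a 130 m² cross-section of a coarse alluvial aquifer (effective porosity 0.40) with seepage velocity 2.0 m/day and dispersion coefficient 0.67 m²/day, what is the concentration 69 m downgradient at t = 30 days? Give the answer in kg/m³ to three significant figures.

For an instantaneous plane source, C(x,t) = M/(n_e·A·√(4πDt)) · exp(−(x−vt)²/(4Dt)), with n_e·A the pore (flow) area.
Plume center vt = 2.0 × 30 = 60 m, so the well at 69 m is 9 m downgradient of the peak.
√(4πDt) = 15.89 m, giving peak height M/(n_e·A·√(4πDt)) = 0.71/(0.40 × 130 × 15.89) = 0.0008593 kg/m³.
(x−vt)²/(4Dt) = (9)²/(4 × 0.67 × 30) = 1.007; exp(−1.007) = 0.3653.
C = 0.0008593 × 0.3653 = 0.000314 kg/m³.

0.000314 kg/m³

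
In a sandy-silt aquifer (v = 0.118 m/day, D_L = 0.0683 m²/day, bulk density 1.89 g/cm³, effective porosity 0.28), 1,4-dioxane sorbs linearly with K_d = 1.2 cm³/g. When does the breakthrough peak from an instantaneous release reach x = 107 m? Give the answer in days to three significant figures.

Retardation factor R = 1 + ρ_b·K_d/n = 1 + 1.89 × 1.2/0.28 = 9.100.
Sorption retards both mechanisms: v_R = v/R = 0.01297 m/day, D_R = D/R = 0.007505 m²/day.
Peak time from v_R²t² + 2D_R t − x² = 0: t = (√(D_R² + v_R²x²) − D_R)/v_R².
√(D_R² + v_R²x²) = √(0.007505² + 0.01297² × 107²) = 1.388; v_R² = 0.0001682.
t = (1.388 − 0.007505)/0.0001682 = 8210 days.

8210 days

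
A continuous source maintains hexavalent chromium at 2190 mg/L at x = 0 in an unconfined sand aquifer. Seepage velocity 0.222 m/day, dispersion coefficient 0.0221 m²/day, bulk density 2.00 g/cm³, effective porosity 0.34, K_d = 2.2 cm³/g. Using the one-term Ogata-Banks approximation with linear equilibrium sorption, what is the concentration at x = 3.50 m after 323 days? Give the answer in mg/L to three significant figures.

2080 mg/L

Retardation factor R = 1 + ρ_b·K_d/n = 1 + 2.00 × 2.2/0.34 = 13.94.
Sorption retards both mechanisms: v_R = v/R = 0.01593 m/day, D_R = D/R = 0.001585 m²/day.
v_R·t = 0.01593 × 323 = 5.14539 m; 2√(D_R t) = 1.431 m; argument = (3.50 − 5.14539)/1.431 = -1.150.
C = C₀ × ½·erfc(-1.150) = 2190 × 0.9481 = 2080 mg/L.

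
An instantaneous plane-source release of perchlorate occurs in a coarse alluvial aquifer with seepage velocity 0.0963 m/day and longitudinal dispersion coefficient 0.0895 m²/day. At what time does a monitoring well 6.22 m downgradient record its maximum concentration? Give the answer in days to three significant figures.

55.7 days

For the 1D instantaneous-source solution, setting ∂C/∂t = 0 at fixed x gives v²t² + 2Dt − x² = 0, so t = (√(D² + v²x²) − D)/v².
√(D² + v²x²) = √(0.0895² + 0.0963² × 6.22²) = 0.6056; v² = 0.00927369.
t = (0.6056 − 0.0895)/0.00927369 = 55.7 days (vs. the pure-advection estimate x/v = 64.6 d).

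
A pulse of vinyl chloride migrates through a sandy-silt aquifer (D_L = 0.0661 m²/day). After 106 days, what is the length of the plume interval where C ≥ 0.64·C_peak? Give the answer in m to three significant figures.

7.07 m

The plume is Gaussian with σ = √(2Dt) = √(2 × 0.0661 × 106) = 3.743 m.
C/C_peak = exp(−Δx²/(2σ²)) = 0.64 ⇒ Δx = σ·√(−2 ln 0.64) = 3.743 × 0.9448 = 3.536 m.
Width = 2Δx = 7.07 m.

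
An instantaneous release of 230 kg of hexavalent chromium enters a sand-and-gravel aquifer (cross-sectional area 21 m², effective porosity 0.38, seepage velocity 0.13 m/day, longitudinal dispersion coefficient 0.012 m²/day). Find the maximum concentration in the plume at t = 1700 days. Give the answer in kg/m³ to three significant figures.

1.80 kg/m³

The peak of an instantaneous 1D plume sits at x = vt; there the Gaussian factor is 1 and C_max = M/(n_e·A·√(4πDt)), where n_e·A is the pore area the mass is dissolved in.
√(4πDt) = √(4π × 0.012 × 1700) = 16.01 m, so C_max = 230/(0.38 × 21 × 16.01) = 1.80 kg/m³.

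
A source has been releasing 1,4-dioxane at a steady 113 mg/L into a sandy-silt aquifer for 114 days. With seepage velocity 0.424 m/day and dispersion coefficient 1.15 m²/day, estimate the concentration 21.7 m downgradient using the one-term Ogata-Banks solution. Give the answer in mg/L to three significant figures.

107 mg/L

For a continuous step input, C/C₀ ≈ ½·erfc((x−vt)/(2√(Dt))).
vt = 0.424 × 114 = 48.336 m and 2√(Dt) = 2√(1.15 × 114) = 22.90 m.
Argument (x−vt)/(2√(Dt)) = (21.7 − 48.336)/22.90 = -1.163; ½·erfc(-1.163) = 0.9500.
C = 113 × 0.9500 = 107 mg/L.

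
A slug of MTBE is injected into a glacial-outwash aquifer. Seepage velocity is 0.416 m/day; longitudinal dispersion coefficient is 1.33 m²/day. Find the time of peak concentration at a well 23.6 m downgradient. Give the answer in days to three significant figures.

49.6 days

For the 1D instantaneous-source solution, setting ∂C/∂t = 0 at fixed x gives v²t² + 2Dt − x² = 0, so t = (√(D² + v²x²) − D)/v².
√(D² + v²x²) = √(1.33² + 0.416² × 23.6²) = 9.907; v² = 0.173056.
t = (9.907 − 1.33)/0.173056 = 49.6 days (vs. the pure-advection estimate x/v = 56.7 d).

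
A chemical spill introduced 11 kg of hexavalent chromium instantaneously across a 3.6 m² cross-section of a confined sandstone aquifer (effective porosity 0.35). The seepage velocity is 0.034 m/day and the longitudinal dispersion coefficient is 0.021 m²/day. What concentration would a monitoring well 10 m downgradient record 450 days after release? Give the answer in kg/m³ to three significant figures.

0.381 kg/m³

For an instantaneous plane source, C(x,t) = M/(n_e·A·√(4πDt)) · exp(−(x−vt)²/(4Dt)), with n_e·A the pore (flow) area.
Plume center vt = 0.034 × 450 = 15.3 m, so the well at 10 m is 5.3 m upgradient of the peak.
√(4πDt) = 10.90 m, giving peak height M/(n_e·A·√(4πDt)) = 11/(0.35 × 3.6 × 10.90) = 0.8009 kg/m³.
(x−vt)²/(4Dt) = (-5.3)²/(4 × 0.021 × 450) = 0.7431; exp(−0.7431) = 0.4756.
C = 0.8009 × 0.4756 = 0.381 kg/m³.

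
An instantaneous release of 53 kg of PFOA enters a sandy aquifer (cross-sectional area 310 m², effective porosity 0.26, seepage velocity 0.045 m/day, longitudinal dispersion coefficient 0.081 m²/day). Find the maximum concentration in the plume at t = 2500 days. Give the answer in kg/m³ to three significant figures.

The peak of an instantaneous 1D plume sits at x = vt; there the Gaussian factor is 1 and C_max = M/(n_e·A·√(4πDt)), where n_e·A is the pore area the mass is dissolved in.
√(4πDt) = √(4π × 0.081 × 2500) = 50.44 m, so C_max = 53/(0.26 × 310 × 50.44) = 0.0130 kg/m³.

0.0130 kg/m³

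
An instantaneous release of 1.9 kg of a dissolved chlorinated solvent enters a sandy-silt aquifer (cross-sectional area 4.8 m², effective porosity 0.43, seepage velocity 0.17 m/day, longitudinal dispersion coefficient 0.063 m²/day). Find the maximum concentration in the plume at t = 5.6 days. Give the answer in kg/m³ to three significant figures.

0.437 kg/m³

The peak of an instantaneous 1D plume sits at x = vt; there the Gaussian factor is 1 and C_max = M/(n_e·A·√(4πDt)), where n_e·A is the pore area the mass is dissolved in.
√(4πDt) = √(4π × 0.063 × 5.6) = 2.106 m, so C_max = 1.9/(0.43 × 4.8 × 2.106) = 0.437 kg/m³.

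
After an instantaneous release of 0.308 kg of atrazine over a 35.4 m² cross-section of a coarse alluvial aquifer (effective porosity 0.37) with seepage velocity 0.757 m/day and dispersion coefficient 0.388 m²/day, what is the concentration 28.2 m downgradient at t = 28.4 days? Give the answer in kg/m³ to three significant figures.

For an instantaneous plane source, C(x,t) = M/(n_e·A·√(4πDt)) · exp(−(x−vt)²/(4Dt)), with n_e·A the pore (flow) area.
Plume center vt = 0.757 × 28.4 = 21.4988 m, so the well at 28.2 m is 6.7012 m downgradient of the peak.
√(4πDt) = 11.77 m, giving peak height M/(n_e·A·√(4πDt)) = 0.308/(0.37 × 35.4 × 11.77) = 0.001998 kg/m³.
(x−vt)²/(4Dt) = (6.7012)²/(4 × 0.388 × 28.4) = 1.019; exp(−1.019) = 0.3610.
C = 0.001998 × 0.3610 = 0.000721 kg/m³.

0.000721 kg/m³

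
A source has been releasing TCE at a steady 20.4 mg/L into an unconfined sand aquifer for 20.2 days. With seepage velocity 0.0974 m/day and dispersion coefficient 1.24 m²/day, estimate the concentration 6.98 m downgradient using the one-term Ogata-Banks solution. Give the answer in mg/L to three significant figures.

For a continuous step input, C/C₀ ≈ ½·erfc((x−vt)/(2√(Dt))).
vt = 0.0974 × 20.2 = 1.96748 m and 2√(Dt) = 2√(1.24 × 20.2) = 10.01 m.
Argument (x−vt)/(2√(Dt)) = (6.98 − 1.96748)/10.01 = 0.5008; ½·erfc(0.5008) = 0.2394.
C = 20.4 × 0.2394 = 4.88 mg/L.

4.88 mg/L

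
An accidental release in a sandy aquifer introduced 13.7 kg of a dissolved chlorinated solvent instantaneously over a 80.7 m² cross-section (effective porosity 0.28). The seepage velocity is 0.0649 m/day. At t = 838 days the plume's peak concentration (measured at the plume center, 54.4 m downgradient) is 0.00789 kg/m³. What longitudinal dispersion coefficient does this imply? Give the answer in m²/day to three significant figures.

0.561 m²/day

At the plume center C_max = M/(n_e·A·√(4πDt)), so D = M²/(4πt·(n_e·A·C_max)²).
n_e·A·C_max = 0.28 × 80.7 × 0.00789 = 0.1783 kg/m.
D = 13.7²/(4π × 838 × 0.1783²) = 0.561 m²/day.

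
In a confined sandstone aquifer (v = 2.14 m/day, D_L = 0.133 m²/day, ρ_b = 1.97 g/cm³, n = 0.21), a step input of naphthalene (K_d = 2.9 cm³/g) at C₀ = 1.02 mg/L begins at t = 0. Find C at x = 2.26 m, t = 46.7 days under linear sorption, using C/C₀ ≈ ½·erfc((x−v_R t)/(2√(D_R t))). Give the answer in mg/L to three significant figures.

Retardation factor R = 1 + ρ_b·K_d/n = 1 + 1.97 × 2.9/0.21 = 28.20.
Sorption retards both mechanisms: v_R = v/R = 0.07589 m/day, D_R = D/R = 0.004716 m²/day.
v_R·t = 0.07589 × 46.7 = 3.544063 m; 2√(D_R t) = 0.9386 m; argument = (2.26 − 3.544063)/0.9386 = -1.368.
C = C₀ × ½·erfc(-1.368) = 1.02 × 0.9735 = 0.993 mg/L.

0.993 mg/L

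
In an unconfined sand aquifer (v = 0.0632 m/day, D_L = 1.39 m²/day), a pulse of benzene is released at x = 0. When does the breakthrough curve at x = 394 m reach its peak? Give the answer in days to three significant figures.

For the 1D instantaneous-source solution, setting ∂C/∂t = 0 at fixed x gives v²t² + 2Dt − x² = 0, so t = (√(D² + v²x²) − D)/v².
√(D² + v²x²) = √(1.39² + 0.0632² × 394²) = 24.94; v² = 0.00399424.
t = (24.94 − 1.39)/0.00399424 = 5900 days (vs. the pure-advection estimate x/v = 6230 d).

5900 days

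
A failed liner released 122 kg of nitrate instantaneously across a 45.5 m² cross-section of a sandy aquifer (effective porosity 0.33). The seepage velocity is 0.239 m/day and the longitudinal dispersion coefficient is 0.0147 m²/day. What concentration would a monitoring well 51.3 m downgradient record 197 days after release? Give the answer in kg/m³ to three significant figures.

For an instantaneous plane source, C(x,t) = M/(n_e·A·√(4πDt)) · exp(−(x−vt)²/(4Dt)), with n_e·A the pore (flow) area.
Plume center vt = 0.239 × 197 = 47.083 m, so the well at 51.3 m is 4.217 m downgradient of the peak.
√(4πDt) = 6.032 m, giving peak height M/(n_e·A·√(4πDt)) = 122/(0.33 × 45.5 × 6.032) = 1.347 kg/m³.
(x−vt)²/(4Dt) = (4.217)²/(4 × 0.0147 × 197) = 1.535; exp(−1.535) = 0.2155.
C = 1.347 × 0.2155 = 0.290 kg/m³.

0.290 kg/m³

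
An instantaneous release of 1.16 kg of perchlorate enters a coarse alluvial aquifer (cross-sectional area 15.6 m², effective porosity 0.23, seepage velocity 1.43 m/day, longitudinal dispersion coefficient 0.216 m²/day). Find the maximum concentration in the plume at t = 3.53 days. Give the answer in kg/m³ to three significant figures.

The peak of an instantaneous 1D plume sits at x = vt; there the Gaussian factor is 1 and C_max = M/(n_e·A·√(4πDt)), where n_e·A is the pore area the mass is dissolved in.
√(4πDt) = √(4π × 0.216 × 3.53) = 3.095 m, so C_max = 1.16/(0.23 × 15.6 × 3.095) = 0.104 kg/m³.

0.104 kg/m³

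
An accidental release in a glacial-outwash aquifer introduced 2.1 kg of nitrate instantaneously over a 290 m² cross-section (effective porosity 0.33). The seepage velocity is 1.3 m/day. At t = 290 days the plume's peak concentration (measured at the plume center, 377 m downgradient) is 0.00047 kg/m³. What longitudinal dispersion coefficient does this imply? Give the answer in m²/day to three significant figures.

0.598 m²/day

At the plume center C_max = M/(n_e·A·√(4πDt)), so D = M²/(4πt·(n_e·A·C_max)²).
n_e·A·C_max = 0.33 × 290 × 0.00047 = 0.04498 kg/m.
D = 2.1²/(4π × 290 × 0.04498²) = 0.598 m²/day.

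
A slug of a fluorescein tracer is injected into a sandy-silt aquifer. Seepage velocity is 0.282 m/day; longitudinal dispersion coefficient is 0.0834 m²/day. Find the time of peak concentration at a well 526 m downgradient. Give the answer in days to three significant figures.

For the 1D instantaneous-source solution, setting ∂C/∂t = 0 at fixed x gives v²t² + 2Dt − x² = 0, so t = (√(D² + v²x²) − D)/v².
√(D² + v²x²) = √(0.0834² + 0.282² × 526²) = 148.3; v² = 0.079524.
t = (148.3 − 0.0834)/0.079524 = 1860 days (vs. the pure-advection estimate x/v = 1870 d).

1860 days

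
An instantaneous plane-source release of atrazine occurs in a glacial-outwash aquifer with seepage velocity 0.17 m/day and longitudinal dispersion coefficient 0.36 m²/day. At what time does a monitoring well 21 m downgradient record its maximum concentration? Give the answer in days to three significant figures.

112 days

For the 1D instantaneous-source solution, setting ∂C/∂t = 0 at fixed x gives v²t² + 2Dt − x² = 0, so t = (√(D² + v²x²) − D)/v².
√(D² + v²x²) = √(0.36² + 0.17² × 21²) = 3.588; v² = 0.0289.
t = (3.588 − 0.36)/0.0289 = 112 days (vs. the pure-advection estimate x/v = 124 d).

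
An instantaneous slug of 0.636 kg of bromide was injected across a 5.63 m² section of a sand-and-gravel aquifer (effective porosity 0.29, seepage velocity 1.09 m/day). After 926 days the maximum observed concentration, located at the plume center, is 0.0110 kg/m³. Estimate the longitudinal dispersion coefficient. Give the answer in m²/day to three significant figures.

At the plume center C_max = M/(n_e·A·√(4πDt)), so D = M²/(4πt·(n_e·A·C_max)²).
n_e·A·C_max = 0.29 × 5.63 × 0.0110 = 0.01796 kg/m.
D = 0.636²/(4π × 926 × 0.01796²) = 0.108 m²/day.

0.108 m²/day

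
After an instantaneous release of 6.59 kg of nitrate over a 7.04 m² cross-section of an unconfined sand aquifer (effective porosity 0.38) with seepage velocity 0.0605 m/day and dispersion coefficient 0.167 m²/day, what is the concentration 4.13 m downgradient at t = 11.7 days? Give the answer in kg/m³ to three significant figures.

0.111 kg/m³

For an instantaneous plane source, C(x,t) = M/(n_e·A·√(4πDt)) · exp(−(x−vt)²/(4Dt)), with n_e·A the pore (flow) area.
Plume center vt = 0.0605 × 11.7 = 0.70785 m, so the well at 4.13 m is 3.42215 m downgradient of the peak.
√(4πDt) = 4.955 m, giving peak height M/(n_e·A·√(4πDt)) = 6.59/(0.38 × 7.04 × 4.955) = 0.4971 kg/m³.
(x−vt)²/(4Dt) = (3.42215)²/(4 × 0.167 × 11.7) = 1.498; exp(−1.498) = 0.2236.
C = 0.4971 × 0.2236 = 0.111 kg/m³.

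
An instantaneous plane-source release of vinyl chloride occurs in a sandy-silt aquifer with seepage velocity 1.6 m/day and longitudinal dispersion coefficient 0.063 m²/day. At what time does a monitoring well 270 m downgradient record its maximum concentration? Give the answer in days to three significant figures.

169 days

For the 1D instantaneous-source solution, setting ∂C/∂t = 0 at fixed x gives v²t² + 2Dt − x² = 0, so t = (√(D² + v²x²) − D)/v².
√(D² + v²x²) = √(0.063² + 1.6² × 270²) = 432.0; v² = 2.56.
t = (432.0 − 0.063)/2.56 = 169 days (vs. the pure-advection estimate x/v = 169 d).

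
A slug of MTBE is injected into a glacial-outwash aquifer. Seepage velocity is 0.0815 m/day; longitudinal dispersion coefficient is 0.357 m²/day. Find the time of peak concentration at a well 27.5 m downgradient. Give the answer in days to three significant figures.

288 days

For the 1D instantaneous-source solution, setting ∂C/∂t = 0 at fixed x gives v²t² + 2Dt − x² = 0, so t = (√(D² + v²x²) − D)/v².
√(D² + v²x²) = √(0.357² + 0.0815² × 27.5²) = 2.270; v² = 0.00664225.
t = (2.270 − 0.357)/0.00664225 = 288 days (vs. the pure-advection estimate x/v = 337 d).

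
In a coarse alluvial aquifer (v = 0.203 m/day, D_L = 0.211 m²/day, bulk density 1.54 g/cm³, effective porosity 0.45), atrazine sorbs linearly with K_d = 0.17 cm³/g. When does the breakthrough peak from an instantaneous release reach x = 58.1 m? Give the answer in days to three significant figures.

445 days

Retardation factor R = 1 + ρ_b·K_d/n = 1 + 1.54 × 0.17/0.45 = 1.582.
Sorption retards both mechanisms: v_R = v/R = 0.1283 m/day, D_R = D/R = 0.1334 m²/day.
Peak time from v_R²t² + 2D_R t − x² = 0: t = (√(D_R² + v_R²x²) − D_R)/v_R².
√(D_R² + v_R²x²) = √(0.1334² + 0.1283² × 58.1²) = 7.455; v_R² = 0.01646.
t = (7.455 − 0.1334)/0.01646 = 445 days.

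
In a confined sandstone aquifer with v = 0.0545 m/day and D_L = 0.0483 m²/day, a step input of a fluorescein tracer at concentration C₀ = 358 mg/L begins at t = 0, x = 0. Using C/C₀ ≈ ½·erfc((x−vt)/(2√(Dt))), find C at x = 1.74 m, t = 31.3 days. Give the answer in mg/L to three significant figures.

176 mg/L

For a continuous step input, C/C₀ ≈ ½·erfc((x−vt)/(2√(Dt))).
vt = 0.0545 × 31.3 = 1.70585 m and 2√(Dt) = 2√(0.0483 × 31.3) = 2.459 m.
Argument (x−vt)/(2√(Dt)) = (1.74 − 1.70585)/2.459 = 0.01389; ½·erfc(0.01389) = 0.4922.
C = 358 × 0.4922 = 176 mg/L.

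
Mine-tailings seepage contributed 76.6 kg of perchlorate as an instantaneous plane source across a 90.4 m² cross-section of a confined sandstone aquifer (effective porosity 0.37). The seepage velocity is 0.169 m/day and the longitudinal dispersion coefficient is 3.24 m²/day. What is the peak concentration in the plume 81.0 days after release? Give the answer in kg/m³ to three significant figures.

0.0399 kg/m³

The peak of an instantaneous 1D plume sits at x = vt; there the Gaussian factor is 1 and C_max = M/(n_e·A·√(4πDt)), where n_e·A is the pore area the mass is dissolved in.
√(4πDt) = √(4π × 3.24 × 81.0) = 57.43 m, so C_max = 76.6/(0.37 × 90.4 × 57.43) = 0.0399 kg/m³.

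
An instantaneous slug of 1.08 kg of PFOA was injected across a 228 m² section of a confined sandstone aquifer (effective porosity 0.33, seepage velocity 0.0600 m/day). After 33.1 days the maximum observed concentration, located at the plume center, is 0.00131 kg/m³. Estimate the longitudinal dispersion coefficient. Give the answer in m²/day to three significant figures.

0.289 m²/day

At the plume center C_max = M/(n_e·A·√(4πDt)), so D = M²/(4πt·(n_e·A·C_max)²).
n_e·A·C_max = 0.33 × 228 × 0.00131 = 0.09856 kg/m.
D = 1.08²/(4π × 33.1 × 0.09856²) = 0.289 m²/day.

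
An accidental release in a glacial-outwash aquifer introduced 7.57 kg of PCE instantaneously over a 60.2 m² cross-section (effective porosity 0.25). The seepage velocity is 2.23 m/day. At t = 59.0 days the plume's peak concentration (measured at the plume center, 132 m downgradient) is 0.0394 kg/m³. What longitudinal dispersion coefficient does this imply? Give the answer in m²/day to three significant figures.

0.220 m²/day

At the plume center C_max = M/(n_e·A·√(4πDt)), so D = M²/(4πt·(n_e·A·C_max)²).
n_e·A·C_max = 0.25 × 60.2 × 0.0394 = 0.5930 kg/m.
D = 7.57²/(4π × 59.0 × 0.5930²) = 0.220 m²/day.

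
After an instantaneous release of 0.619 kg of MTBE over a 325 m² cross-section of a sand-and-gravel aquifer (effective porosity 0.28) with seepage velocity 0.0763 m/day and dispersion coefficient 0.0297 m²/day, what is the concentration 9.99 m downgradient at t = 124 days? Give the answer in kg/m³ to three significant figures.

For an instantaneous plane source, C(x,t) = M/(n_e·A·√(4πDt)) · exp(−(x−vt)²/(4Dt)), with n_e·A the pore (flow) area.
Plume center vt = 0.0763 × 124 = 9.4612 m, so the well at 9.99 m is 0.5288 m downgradient of the peak.
√(4πDt) = 6.803 m, giving peak height M/(n_e·A·√(4πDt)) = 0.619/(0.28 × 325 × 6.803) = 0.0009999 kg/m³.
(x−vt)²/(4Dt) = (0.5288)²/(4 × 0.0297 × 124) = 0.01898; exp(−0.01898) = 0.9812.
C = 0.0009999 × 0.9812 = 0.000981 kg/m³.

0.000981 kg/m³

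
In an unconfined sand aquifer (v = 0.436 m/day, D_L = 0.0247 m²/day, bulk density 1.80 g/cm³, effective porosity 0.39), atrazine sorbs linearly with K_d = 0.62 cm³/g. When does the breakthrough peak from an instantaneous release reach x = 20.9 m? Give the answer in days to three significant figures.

185 days

Retardation factor R = 1 + ρ_b·K_d/n = 1 + 1.80 × 0.62/0.39 = 3.862.
Sorption retards both mechanisms: v_R = v/R = 0.1129 m/day, D_R = D/R = 0.006396 m²/day.
Peak time from v_R²t² + 2D_R t − x² = 0: t = (√(D_R² + v_R²x²) − D_R)/v_R².
√(D_R² + v_R²x²) = √(0.006396² + 0.1129² × 20.9²) = 2.360; v_R² = 0.01275.
t = (2.360 − 0.006396)/0.01275 = 185 days.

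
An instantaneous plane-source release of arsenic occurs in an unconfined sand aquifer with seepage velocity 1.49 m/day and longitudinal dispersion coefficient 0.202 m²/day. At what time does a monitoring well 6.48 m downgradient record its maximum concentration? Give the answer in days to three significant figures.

For the 1D instantaneous-source solution, setting ∂C/∂t = 0 at fixed x gives v²t² + 2Dt − x² = 0, so t = (√(D² + v²x²) − D)/v².
√(D² + v²x²) = √(0.202² + 1.49² × 6.48²) = 9.657; v² = 2.2201.
t = (9.657 − 0.202)/2.2201 = 4.26 days (vs. the pure-advection estimate x/v = 4.35 d).

4.26 days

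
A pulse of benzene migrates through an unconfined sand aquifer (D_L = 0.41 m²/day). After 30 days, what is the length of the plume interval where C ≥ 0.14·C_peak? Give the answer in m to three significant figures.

19.7 m

The plume is Gaussian with σ = √(2Dt) = √(2 × 0.41 × 30) = 4.960 m.
C/C_peak = exp(−Δx²/(2σ²)) = 0.14 ⇒ Δx = σ·√(−2 ln 0.14) = 4.960 × 1.983 = 9.836 m.
Width = 2Δx = 19.7 m.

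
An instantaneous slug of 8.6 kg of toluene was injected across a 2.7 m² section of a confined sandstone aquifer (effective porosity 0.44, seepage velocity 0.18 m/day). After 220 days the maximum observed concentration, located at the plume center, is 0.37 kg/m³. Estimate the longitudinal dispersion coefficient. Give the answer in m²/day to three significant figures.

0.138 m²/day

At the plume center C_max = M/(n_e·A·√(4πDt)), so D = M²/(4πt·(n_e·A·C_max)²).
n_e·A·C_max = 0.44 × 2.7 × 0.37 = 0.4396 kg/m.
D = 8.6²/(4π × 220 × 0.4396²) = 0.138 m²/day.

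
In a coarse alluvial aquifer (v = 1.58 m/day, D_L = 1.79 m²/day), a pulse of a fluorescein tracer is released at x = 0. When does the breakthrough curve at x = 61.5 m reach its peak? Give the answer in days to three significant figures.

38.2 days

For the 1D instantaneous-source solution, setting ∂C/∂t = 0 at fixed x gives v²t² + 2Dt − x² = 0, so t = (√(D² + v²x²) − D)/v².
√(D² + v²x²) = √(1.79² + 1.58² × 61.5²) = 97.19; v² = 2.4964.
t = (97.19 − 1.79)/2.4964 = 38.2 days (vs. the pure-advection estimate x/v = 38.9 d).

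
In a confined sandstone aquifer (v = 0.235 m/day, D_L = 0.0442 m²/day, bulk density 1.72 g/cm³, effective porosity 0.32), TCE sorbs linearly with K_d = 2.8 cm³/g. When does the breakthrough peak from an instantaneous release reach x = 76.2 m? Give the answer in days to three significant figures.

5190 days

Retardation factor R = 1 + ρ_b·K_d/n = 1 + 1.72 × 2.8/0.32 = 16.05.
Sorption retards both mechanisms: v_R = v/R = 0.01464 m/day, D_R = D/R = 0.002754 m²/day.
Peak time from v_R²t² + 2D_R t − x² = 0: t = (√(D_R² + v_R²x²) − D_R)/v_R².
√(D_R² + v_R²x²) = √(0.002754² + 0.01464² × 76.2²) = 1.116; v_R² = 0.0002143.
t = (1.116 − 0.002754)/0.0002143 = 5190 days.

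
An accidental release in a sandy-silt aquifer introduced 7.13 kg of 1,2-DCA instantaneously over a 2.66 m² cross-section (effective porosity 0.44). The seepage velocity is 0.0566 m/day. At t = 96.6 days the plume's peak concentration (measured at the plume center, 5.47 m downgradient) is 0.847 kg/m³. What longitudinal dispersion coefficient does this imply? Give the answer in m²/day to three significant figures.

At the plume center C_max = M/(n_e·A·√(4πDt)), so D = M²/(4πt·(n_e·A·C_max)²).
n_e·A·C_max = 0.44 × 2.66 × 0.847 = 0.9913 kg/m.
D = 7.13²/(4π × 96.6 × 0.9913²) = 0.0426 m²/day.

0.0426 m²/day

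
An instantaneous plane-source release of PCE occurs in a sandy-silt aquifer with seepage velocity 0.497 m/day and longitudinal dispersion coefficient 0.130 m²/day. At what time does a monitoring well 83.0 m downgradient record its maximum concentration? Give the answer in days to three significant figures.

166 days

For the 1D instantaneous-source solution, setting ∂C/∂t = 0 at fixed x gives v²t² + 2Dt − x² = 0, so t = (√(D² + v²x²) − D)/v².
√(D² + v²x²) = √(0.130² + 0.497² × 83.0²) = 41.25; v² = 0.247009.
t = (41.25 − 0.130)/0.247009 = 166 days (vs. the pure-advection estimate x/v = 167 d).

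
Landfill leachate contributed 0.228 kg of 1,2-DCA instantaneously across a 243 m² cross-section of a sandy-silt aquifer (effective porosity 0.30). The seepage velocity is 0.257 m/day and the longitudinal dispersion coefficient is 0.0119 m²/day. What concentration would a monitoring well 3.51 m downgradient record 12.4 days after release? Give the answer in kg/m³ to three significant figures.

0.00192 kg/m³

For an instantaneous plane source, C(x,t) = M/(n_e·A·√(4πDt)) · exp(−(x−vt)²/(4Dt)), with n_e·A the pore (flow) area.
Plume center vt = 0.257 × 12.4 = 3.1868 m, so the well at 3.51 m is 0.3232 m downgradient of the peak.
√(4πDt) = 1.362 m, giving peak height M/(n_e·A·√(4πDt)) = 0.228/(0.30 × 243 × 1.362) = 0.002296 kg/m³.
(x−vt)²/(4Dt) = (0.3232)²/(4 × 0.0119 × 12.4) = 0.1770; exp(−0.1770) = 0.8378.
C = 0.002296 × 0.8378 = 0.00192 kg/m³.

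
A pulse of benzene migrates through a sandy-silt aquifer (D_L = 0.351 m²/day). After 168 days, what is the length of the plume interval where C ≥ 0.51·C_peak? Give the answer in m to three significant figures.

25.2 m

The plume is Gaussian with σ = √(2Dt) = √(2 × 0.351 × 168) = 10.86 m.
C/C_peak = exp(−Δx²/(2σ²)) = 0.51 ⇒ Δx = σ·√(−2 ln 0.51) = 10.86 × 1.160 = 12.60 m.
Width = 2Δx = 25.2 m.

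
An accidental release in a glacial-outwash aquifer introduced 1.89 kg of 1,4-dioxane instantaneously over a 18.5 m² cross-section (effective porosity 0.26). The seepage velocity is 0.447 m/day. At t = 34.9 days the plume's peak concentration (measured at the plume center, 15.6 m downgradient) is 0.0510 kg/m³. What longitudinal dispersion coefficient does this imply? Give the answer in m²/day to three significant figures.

0.135 m²/day

At the plume center C_max = M/(n_e·A·√(4πDt)), so D = M²/(4πt·(n_e·A·C_max)²).
n_e·A·C_max = 0.26 × 18.5 × 0.0510 = 0.2453 kg/m.
D = 1.89²/(4π × 34.9 × 0.2453²) = 0.135 m²/day.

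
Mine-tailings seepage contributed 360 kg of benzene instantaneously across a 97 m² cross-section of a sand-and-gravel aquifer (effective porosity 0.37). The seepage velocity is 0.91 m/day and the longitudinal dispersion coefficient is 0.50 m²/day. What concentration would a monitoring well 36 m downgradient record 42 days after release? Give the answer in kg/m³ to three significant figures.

0.582 kg/m³

For an instantaneous plane source, C(x,t) = M/(n_e·A·√(4πDt)) · exp(−(x−vt)²/(4Dt)), with n_e·A the pore (flow) area.
Plume center vt = 0.91 × 42 = 38.22 m, so the well at 36 m is 2.22 m upgradient of the peak.
√(4πDt) = 16.24 m, giving peak height M/(n_e·A·√(4πDt)) = 360/(0.37 × 97 × 16.24) = 0.6177 kg/m³.
(x−vt)²/(4Dt) = (-2.22)²/(4 × 0.50 × 42) = 0.05867; exp(−0.05867) = 0.9430.
C = 0.6177 × 0.9430 = 0.582 kg/m³.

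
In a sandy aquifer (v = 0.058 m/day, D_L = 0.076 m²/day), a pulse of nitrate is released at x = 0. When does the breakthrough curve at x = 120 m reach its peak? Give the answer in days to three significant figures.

2050 days

For the 1D instantaneous-source solution, setting ∂C/∂t = 0 at fixed x gives v²t² + 2Dt − x² = 0, so t = (√(D² + v²x²) − D)/v².
√(D² + v²x²) = √(0.076² + 0.058² × 120²) = 6.960; v² = 0.003364.
t = (6.960 − 0.076)/0.003364 = 2050 days (vs. the pure-advection estimate x/v = 2070 d).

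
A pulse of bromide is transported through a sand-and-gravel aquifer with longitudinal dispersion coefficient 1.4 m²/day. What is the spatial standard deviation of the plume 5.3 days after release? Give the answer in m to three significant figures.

3.85 m

Dispersive spreading gives a Gaussian with σ² = 2Dt; advection only shifts the center.
σ = √(2 × 1.4 × 5.3) = 3.85 m.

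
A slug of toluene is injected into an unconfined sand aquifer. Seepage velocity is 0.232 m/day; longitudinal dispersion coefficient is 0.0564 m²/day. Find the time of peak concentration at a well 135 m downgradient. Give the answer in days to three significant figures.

For the 1D instantaneous-source solution, setting ∂C/∂t = 0 at fixed x gives v²t² + 2Dt − x² = 0, so t = (√(D² + v²x²) − D)/v².
√(D² + v²x²) = √(0.0564² + 0.232² × 135²) = 31.32; v² = 0.053824.
t = (31.32 − 0.0564)/0.053824 = 581 days (vs. the pure-advection estimate x/v = 582 d).

581 days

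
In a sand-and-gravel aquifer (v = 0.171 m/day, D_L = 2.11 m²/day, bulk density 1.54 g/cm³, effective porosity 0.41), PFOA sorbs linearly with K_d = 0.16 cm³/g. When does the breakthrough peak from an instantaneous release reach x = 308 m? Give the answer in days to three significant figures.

2770 days

Retardation factor R = 1 + ρ_b·K_d/n = 1 + 1.54 × 0.16/0.41 = 1.601.
Sorption retards both mechanisms: v_R = v/R = 0.1068 m/day, D_R = D/R = 1.318 m²/day.
Peak time from v_R²t² + 2D_R t − x² = 0: t = (√(D_R² + v_R²x²) − D_R)/v_R².
√(D_R² + v_R²x²) = √(1.318² + 0.1068² × 308²) = 32.92; v_R² = 0.01141.
t = (32.92 − 1.318)/0.01141 = 2770 days.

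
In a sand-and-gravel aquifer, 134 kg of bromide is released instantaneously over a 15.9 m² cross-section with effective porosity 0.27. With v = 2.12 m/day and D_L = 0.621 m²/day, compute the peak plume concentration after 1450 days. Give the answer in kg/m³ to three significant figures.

The peak of an instantaneous 1D plume sits at x = vt; there the Gaussian factor is 1 and C_max = M/(n_e·A·√(4πDt)), where n_e·A is the pore area the mass is dissolved in.
√(4πDt) = √(4π × 0.621 × 1450) = 106.4 m, so C_max = 134/(0.27 × 15.9 × 106.4) = 0.293 kg/m³.

0.293 kg/m³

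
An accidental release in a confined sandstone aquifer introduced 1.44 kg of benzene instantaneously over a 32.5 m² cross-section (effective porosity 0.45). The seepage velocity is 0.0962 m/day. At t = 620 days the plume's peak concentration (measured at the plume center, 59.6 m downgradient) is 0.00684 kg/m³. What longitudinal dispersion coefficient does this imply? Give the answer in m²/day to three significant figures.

0.0266 m²/day

At the plume center C_max = M/(n_e·A·√(4πDt)), so D = M²/(4πt·(n_e·A·C_max)²).
n_e·A·C_max = 0.45 × 32.5 × 0.00684 = 0.1000 kg/m.
D = 1.44²/(4π × 620 × 0.1000²) = 0.0266 m²/day.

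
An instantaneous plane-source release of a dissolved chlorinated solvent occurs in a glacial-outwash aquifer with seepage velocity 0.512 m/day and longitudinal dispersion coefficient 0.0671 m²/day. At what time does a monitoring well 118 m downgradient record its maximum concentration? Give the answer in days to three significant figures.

230 days

For the 1D instantaneous-source solution, setting ∂C/∂t = 0 at fixed x gives v²t² + 2Dt − x² = 0, so t = (√(D² + v²x²) − D)/v².
√(D² + v²x²) = √(0.0671² + 0.512² × 118²) = 60.42; v² = 0.262144.
t = (60.42 − 0.0671)/0.262144 = 230 days (vs. the pure-advection estimate x/v = 230 d).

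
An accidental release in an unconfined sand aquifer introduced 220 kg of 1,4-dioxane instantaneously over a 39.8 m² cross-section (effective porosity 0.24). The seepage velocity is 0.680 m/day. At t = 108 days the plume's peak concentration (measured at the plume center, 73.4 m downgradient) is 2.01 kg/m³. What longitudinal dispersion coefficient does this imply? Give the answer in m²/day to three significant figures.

At the plume center C_max = M/(n_e·A·√(4πDt)), so D = M²/(4πt·(n_e·A·C_max)²).
n_e·A·C_max = 0.24 × 39.8 × 2.01 = 19.20 kg/m.
D = 220²/(4π × 108 × 19.20²) = 0.0967 m²/day.

0.0967 m²/day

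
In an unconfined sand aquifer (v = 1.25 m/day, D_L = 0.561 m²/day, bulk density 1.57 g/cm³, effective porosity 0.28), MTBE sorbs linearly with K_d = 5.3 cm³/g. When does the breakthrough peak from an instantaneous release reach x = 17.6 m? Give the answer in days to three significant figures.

422 days

Retardation factor R = 1 + ρ_b·K_d/n = 1 + 1.57 × 5.3/0.28 = 30.72.
Sorption retards both mechanisms: v_R = v/R = 0.04069 m/day, D_R = D/R = 0.01826 m²/day.
Peak time from v_R²t² + 2D_R t − x² = 0: t = (√(D_R² + v_R²x²) − D_R)/v_R².
√(D_R² + v_R²x²) = √(0.01826² + 0.04069² × 17.6²) = 0.7164; v_R² = 0.001656.
t = (0.7164 − 0.01826)/0.001656 = 422 days.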